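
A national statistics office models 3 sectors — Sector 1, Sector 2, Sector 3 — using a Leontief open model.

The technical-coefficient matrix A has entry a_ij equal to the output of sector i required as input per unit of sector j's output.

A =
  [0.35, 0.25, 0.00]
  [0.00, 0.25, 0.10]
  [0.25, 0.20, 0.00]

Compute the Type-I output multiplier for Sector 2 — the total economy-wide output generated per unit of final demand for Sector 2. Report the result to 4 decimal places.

I − A =
  [   0.65    -0.25     0.00]
  [   0.00     0.75    -0.10]
  [  -0.25    -0.20     1.00]
Cofactors of I−A, C_ij = (−1)^(i+j)·(minor ij) (rows/columns in the sector order above):
  C_11 = (0.75)(1.00) − (-0.10)(-0.20) = 0.7300
  C_12 = −[(0.00)(1.00) − (-0.10)(-0.25)] = 0.0250
  C_13 = (0.00)(-0.20) − (0.75)(-0.25) = 0.1875
  C_21 = −[(-0.25)(1.00) − (0.00)(-0.20)] = 0.2500
  C_22 = (0.65)(1.00) − (0.00)(-0.25) = 0.6500
  C_23 = −[(0.65)(-0.20) − (-0.25)(-0.25)] = 0.1925
  C_31 = (-0.25)(-0.10) − (0.00)(0.75) = 0.0250
  C_32 = −[(0.65)(-0.10) − (0.00)(0.00)] = 0.0650
  C_33 = (0.65)(0.75) − (-0.25)(0.00) = 0.4875
det(I−A) = Σ_j (I−A)_1j·C_1j = (0.65)(0.7300) + (-0.25)(0.0250) + (0.00)(0.1875) = 0.46825
adj(I−A) = Cᵀ =
  [ 0.7300   0.2500   0.0250]
  [ 0.0250   0.6500   0.0650]
  [ 0.1875   0.1925   0.4875]
(I − A)⁻¹ = adj(I−A) / det(I−A) ≈
  [   1.55900     0.53390     0.05339]
  [   0.05339     1.38815     0.13881]
  [   0.40043     0.41111     1.04111]
The output multiplier for sector j is the column-j sum of the Leontief inverse (I − A)⁻¹ = adj(I−A) / det(I−A).
Column 2 of adj(I−A): (0.2500, 0.6500, 0.1925); det(I−A) = 0.46825.
m_2 = (0.2500 + 0.6500 + 0.1925) / 0.46825 = 1.0925 / 0.46825 ≈ 2.3332.

m_2 = 2.3332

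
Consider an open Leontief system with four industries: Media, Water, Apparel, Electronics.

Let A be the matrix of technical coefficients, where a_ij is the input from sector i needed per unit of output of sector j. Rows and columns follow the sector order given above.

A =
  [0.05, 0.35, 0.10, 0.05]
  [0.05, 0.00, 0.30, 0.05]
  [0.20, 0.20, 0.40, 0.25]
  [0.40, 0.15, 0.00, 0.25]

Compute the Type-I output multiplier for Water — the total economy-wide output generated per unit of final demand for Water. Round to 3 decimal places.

I − A =
  [   0.95    -0.35    -0.10    -0.05]
  [  -0.05     1.00    -0.30    -0.05]
  [  -0.20    -0.20     0.60    -0.25]
  [  -0.40    -0.15     0.00     0.75]
Compute the cofactors C_ij = (−1)^(i+j)·(3×3 minor ij) of I−A; the adjugate is their transpose:
adj(I−A) = Cᵀ =
  [ 0.389250   0.180750   0.155250   0.089750]
  [ 0.109500   0.390500   0.213500   0.104500]
  [ 0.261875   0.263125   0.664875   0.256625]
  [ 0.229500   0.174500   0.125500   0.460500]
det(I−A) = Σ_j (I−A)_1j·C_1j = (0.95)(0.389250) + (-0.35)(0.109500) + (-0.10)(0.261875) + (-0.05)(0.229500) = 0.2938
(I − A)⁻¹ = adj(I−A) / det(I−A) ≈
  [   1.3249     0.6152     0.5284     0.3055]
  [   0.3727     1.3291     0.7267     0.3557]
  [   0.8913     0.8956     2.2630     0.8735]
  [   0.7811     0.5939     0.4272     1.5674]
The output multiplier for sector j is the column-j sum of the Leontief inverse (I − A)⁻¹ = adj(I−A) / det(I−A).
Column 2 of adj(I−A): (0.180750, 0.390500, 0.263125, 0.174500); det(I−A) = 0.2938.
m_2 = (0.180750 + 0.390500 + 0.263125 + 0.174500) / 0.2938 = 1.008875 / 0.2938 ≈ 3.434.

m_2 = 3.434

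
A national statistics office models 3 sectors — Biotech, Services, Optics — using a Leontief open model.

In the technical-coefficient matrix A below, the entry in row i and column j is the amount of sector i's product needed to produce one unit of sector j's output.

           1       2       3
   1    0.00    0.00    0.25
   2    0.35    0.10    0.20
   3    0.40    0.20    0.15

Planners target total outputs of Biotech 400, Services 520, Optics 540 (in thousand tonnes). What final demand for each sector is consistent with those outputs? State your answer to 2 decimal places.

d_1 = 265.00, d_2 = 220.00, d_3 = 195.00

I − A =
  [   1.00     0.00    -0.25]
  [  -0.35     0.90    -0.20]
  [  -0.40    -0.20     0.85]
d = (I − A) x:
  d_1 = (+1.00)·400 + (+0.00)·520 + (-0.25)·540 = 265.00
  d_2 = (-0.35)·400 + (+0.90)·520 + (-0.20)·540 = 220.00
  d_3 = (-0.40)·400 + (-0.20)·520 + (+0.85)·540 = 195.00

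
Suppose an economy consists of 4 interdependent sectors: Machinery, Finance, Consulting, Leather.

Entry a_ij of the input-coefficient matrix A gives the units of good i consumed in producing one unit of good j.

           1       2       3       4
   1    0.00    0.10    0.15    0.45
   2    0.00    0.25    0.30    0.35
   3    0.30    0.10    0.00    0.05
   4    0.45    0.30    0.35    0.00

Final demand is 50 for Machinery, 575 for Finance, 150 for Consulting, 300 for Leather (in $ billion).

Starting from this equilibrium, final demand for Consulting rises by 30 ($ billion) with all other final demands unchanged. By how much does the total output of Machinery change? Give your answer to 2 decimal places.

I − A =
  [   1.00    -0.10    -0.15    -0.45]
  [   0.00     0.75    -0.30    -0.35]
  [  -0.30    -0.10     1.00    -0.05]
  [  -0.45    -0.30    -0.35     1.00]
Compute the cofactors C_ij = (−1)^(i+j)·(3×3 minor ij) of I−A; the adjugate is their transpose:
adj(I−A) = Cᵀ =
  [ 0.585125   0.266250   0.297625   0.371375]
  [ 0.291000   0.684375   0.385375   0.389750]
  [ 0.226125   0.167500   0.477375   0.184250]
  [ 0.429750   0.383750   0.416625   0.677250]
det(I−A) = Σ_j (I−A)_1j·C_1j = (1.00)(0.585125) + (-0.10)(0.291000) + (-0.15)(0.226125) + (-0.45)(0.429750) = 0.32871875
(I − A)⁻¹ = adj(I−A) / det(I−A) ≈
  [   1.7800     0.8100     0.9054     1.1298]
  [   0.8853     2.0819     1.1724     1.1857]
  [   0.6879     0.5096     1.4522     0.5605]
  [   1.3073     1.1674     1.2674     2.0603]
Δx = (I − A)⁻¹ Δd with Δd having +30 in the Consulting component and 0 elsewhere.
So Δx_1 = L_13 · (+30), where L_13 = adj(I−A)_13 / det(I−A) = 0.297625 / 0.32871875.
Δx_1 = 0.297625 × (+30) / 0.32871875 = 8.92875 / 0.32871875 ≈ 27.16.

Δx_1 = 27.16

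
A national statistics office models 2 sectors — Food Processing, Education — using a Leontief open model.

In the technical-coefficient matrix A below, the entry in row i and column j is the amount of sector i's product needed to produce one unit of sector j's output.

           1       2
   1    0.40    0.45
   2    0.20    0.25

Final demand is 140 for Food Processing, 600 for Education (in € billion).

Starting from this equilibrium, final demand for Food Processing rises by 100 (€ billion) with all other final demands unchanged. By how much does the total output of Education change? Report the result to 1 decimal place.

I − A =
  [   0.60    -0.45]
  [  -0.20     0.75]
det(I−A) = (0.60)(0.75) − (-0.45)(-0.20) = 0.3600
adj(I−A) = [[0.75, 0.45], [0.20, 0.60]]
(I − A)⁻¹ = adj(I−A) / det(I−A) ≈
  [   2.0833     1.2500]
  [   0.5556     1.6667]
Δx = (I − A)⁻¹ Δd with Δd having +100 in the Food Processing component and 0 elsewhere.
So Δx_2 = L_21 · (+100), where L_21 = adj(I−A)_21 / det(I−A) = 0.20 / 0.3600.
Δx_2 = 0.20 × (+100) / 0.3600 = 20.00 / 0.3600 ≈ 55.6.

Δx_2 = 55.6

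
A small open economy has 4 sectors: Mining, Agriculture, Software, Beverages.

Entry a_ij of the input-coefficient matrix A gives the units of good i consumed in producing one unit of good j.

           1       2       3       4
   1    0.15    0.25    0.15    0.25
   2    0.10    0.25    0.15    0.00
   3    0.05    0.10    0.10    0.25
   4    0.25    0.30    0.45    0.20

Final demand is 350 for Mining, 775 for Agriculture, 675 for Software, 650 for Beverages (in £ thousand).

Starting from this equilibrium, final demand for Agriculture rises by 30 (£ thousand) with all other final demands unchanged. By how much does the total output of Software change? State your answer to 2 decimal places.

I − A =
  [   0.85    -0.25    -0.15    -0.25]
  [  -0.10     0.75    -0.15     0.00]
  [  -0.05    -0.10     0.90    -0.25]
  [  -0.25    -0.30    -0.45     0.80]
Compute the cofactors C_ij = (−1)^(i+j)·(3×3 minor ij) of I−A; the adjugate is their transpose:
adj(I−A) = Cᵀ =
  [ 0.432375   0.253875   0.215625   0.202500]
  [ 0.076125   0.439125   0.115875   0.060000]
  [ 0.092375   0.154875   0.435625   0.165000]
  [ 0.215625   0.331125   0.355875   0.529500]
det(I−A) = Σ_j (I−A)_1j·C_1j = (0.85)(0.432375) + (-0.25)(0.076125) + (-0.15)(0.092375) + (-0.25)(0.215625) = 0.280725
(I − A)⁻¹ = adj(I−A) / det(I−A) ≈
  [   1.5402     0.9044     0.7681     0.7213]
  [   0.2712     1.5643     0.4128     0.2137]
  [   0.3291     0.5517     1.5518     0.5878]
  [   0.7681     1.1795     1.2677     1.8862]
Δx = (I − A)⁻¹ Δd with Δd having +30 in the Agriculture component and 0 elsewhere.
So Δx_3 = L_32 · (+30), where L_32 = adj(I−A)_32 / det(I−A) = 0.154875 / 0.280725.
Δx_3 = 0.154875 × (+30) / 0.280725 = 4.64625 / 0.280725 ≈ 16.55.

Δx_3 = 16.55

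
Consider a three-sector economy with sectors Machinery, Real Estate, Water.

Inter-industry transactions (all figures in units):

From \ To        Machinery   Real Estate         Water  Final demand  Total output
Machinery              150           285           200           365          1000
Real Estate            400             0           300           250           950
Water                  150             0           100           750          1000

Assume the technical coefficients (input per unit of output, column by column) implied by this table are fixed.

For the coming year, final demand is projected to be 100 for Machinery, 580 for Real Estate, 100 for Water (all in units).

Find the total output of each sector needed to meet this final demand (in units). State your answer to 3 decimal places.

Technical coefficients a_ij = z_ij / X_j:
  a_11 = 150/1000 = 0.15, a_21 = 400/1000 = 0.40, a_31 = 150/1000 = 0.15
  a_12 = 285/950 = 0.30, a_22 = 0/950 = 0.00, a_32 = 0/950 = 0.00
  a_13 = 200/1000 = 0.20, a_23 = 300/1000 = 0.30, a_33 = 100/1000 = 0.10
I − A =
  [   0.85    -0.30    -0.20]
  [  -0.40     1.00    -0.30]
  [  -0.15     0.00     0.90]
Cofactors of I−A, C_ij = (−1)^(i+j)·(minor ij) (rows/columns in the sector order above):
  C_11 = (1.00)(0.90) − (-0.30)(0.00) = 0.9000
  C_12 = −[(-0.40)(0.90) − (-0.30)(-0.15)] = 0.4050
  C_13 = (-0.40)(0.00) − (1.00)(-0.15) = 0.1500
  C_21 = −[(-0.30)(0.90) − (-0.20)(0.00)] = 0.2700
  C_22 = (0.85)(0.90) − (-0.20)(-0.15) = 0.7350
  C_23 = −[(0.85)(0.00) − (-0.30)(-0.15)] = 0.0450
  C_31 = (-0.30)(-0.30) − (-0.20)(1.00) = 0.2900
  C_32 = −[(0.85)(-0.30) − (-0.20)(-0.40)] = 0.3350
  C_33 = (0.85)(1.00) − (-0.30)(-0.40) = 0.7300
det(I−A) = Σ_j (I−A)_1j·C_1j = (0.85)(0.9000) + (-0.30)(0.4050) + (-0.20)(0.1500) = 0.6135
adj(I−A) = Cᵀ =
  [ 0.9000   0.2700   0.2900]
  [ 0.4050   0.7350   0.3350]
  [ 0.1500   0.0450   0.7300]
(I − A)⁻¹ = adj(I−A) / det(I−A) ≈
  [   1.4670     0.4401     0.4727]
  [   0.6601     1.1980     0.5460]
  [   0.2445     0.0733     1.1899]
x = (I − A)⁻¹ d = adj(I−A)·d / det(I−A), with det(I−A) = 0.6135:
  x_1 = (0.9000·100 + 0.2700·580 + 0.2900·100) / 0.6135 = 275.60 / 0.6135 ≈ 449.226
  x_2 = (0.4050·100 + 0.7350·580 + 0.3350·100) / 0.6135 = 500.30 / 0.6135 ≈ 815.485
  x_3 = (0.1500·100 + 0.0450·580 + 0.7300·100) / 0.6135 = 114.10 / 0.6135 ≈ 185.982

x_1 = 449.226, x_2 = 815.485, x_3 = 185.982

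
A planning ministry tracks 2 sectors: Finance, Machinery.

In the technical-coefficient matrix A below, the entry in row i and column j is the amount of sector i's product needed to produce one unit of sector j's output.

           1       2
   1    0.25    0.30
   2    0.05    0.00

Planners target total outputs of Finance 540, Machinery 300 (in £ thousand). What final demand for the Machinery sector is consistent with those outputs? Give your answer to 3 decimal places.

I − A =
  [   0.75    -0.30]
  [  -0.05     1.00]
d = (I − A) x:
  d_1 = (+0.75)·540 + (-0.30)·300 = 315.000
  d_2 = (-0.05)·540 + (+1.00)·300 = 273.000

d_2 = 273.000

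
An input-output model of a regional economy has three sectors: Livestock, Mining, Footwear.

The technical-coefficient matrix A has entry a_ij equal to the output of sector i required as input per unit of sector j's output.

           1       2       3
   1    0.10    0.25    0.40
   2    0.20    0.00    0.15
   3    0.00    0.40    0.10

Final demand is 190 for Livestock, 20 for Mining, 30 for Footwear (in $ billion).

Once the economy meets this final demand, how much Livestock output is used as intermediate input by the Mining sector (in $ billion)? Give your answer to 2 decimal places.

I − A =
  [   0.90    -0.25    -0.40]
  [  -0.20     1.00    -0.15]
  [   0.00    -0.40     0.90]
Cofactors of I−A, C_ij = (−1)^(i+j)·(minor ij) (rows/columns in the sector order above):
  C_11 = (1.00)(0.90) − (-0.15)(-0.40) = 0.8400
  C_12 = −[(-0.20)(0.90) − (-0.15)(0.00)] = 0.1800
  C_13 = (-0.20)(-0.40) − (1.00)(0.00) = 0.0800
  C_21 = −[(-0.25)(0.90) − (-0.40)(-0.40)] = 0.3850
  C_22 = (0.90)(0.90) − (-0.40)(0.00) = 0.8100
  C_23 = −[(0.90)(-0.40) − (-0.25)(0.00)] = 0.3600
  C_31 = (-0.25)(-0.15) − (-0.40)(1.00) = 0.4375
  C_32 = −[(0.90)(-0.15) − (-0.40)(-0.20)] = 0.2150
  C_33 = (0.90)(1.00) − (-0.25)(-0.20) = 0.8500
det(I−A) = Σ_j (I−A)_1j·C_1j = (0.90)(0.8400) + (-0.25)(0.1800) + (-0.40)(0.0800) = 0.6790
adj(I−A) = Cᵀ =
  [ 0.8400   0.3850   0.4375]
  [ 0.1800   0.8100   0.2150]
  [ 0.0800   0.3600   0.8500]
(I − A)⁻¹ = adj(I−A) / det(I−A) ≈
  [   1.2371     0.5670     0.6443]
  [   0.2651     1.1929     0.3166]
  [   0.1178     0.5302     1.2518]
First solve x = (I − A)⁻¹ d = adj(I−A)·d / det(I−A); in particular x_2 = (0.1800·190 + 0.8100·20 + 0.2150·30) / 0.6790 = 56.85 / 0.6790 ≈ 83.7261.
Intermediate flow from 1 to 2: z_12 = a_12 · x_2 = 0.25 × 56.85 / 0.6790 = 14.2125 / 0.6790 ≈ 20.93.

z_12 = 20.93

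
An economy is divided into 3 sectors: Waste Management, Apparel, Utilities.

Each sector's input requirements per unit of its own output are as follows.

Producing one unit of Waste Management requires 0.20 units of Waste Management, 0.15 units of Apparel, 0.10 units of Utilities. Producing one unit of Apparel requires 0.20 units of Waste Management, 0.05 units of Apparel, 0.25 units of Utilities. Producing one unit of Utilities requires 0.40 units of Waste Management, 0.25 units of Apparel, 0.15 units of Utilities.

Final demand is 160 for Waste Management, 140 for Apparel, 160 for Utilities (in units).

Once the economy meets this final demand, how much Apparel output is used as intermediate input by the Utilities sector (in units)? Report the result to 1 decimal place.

z_23 = 82.3

I − A =
  [   0.80    -0.20    -0.40]
  [  -0.15     0.95    -0.25]
  [  -0.10    -0.25     0.85]
Cofactors of I−A, C_ij = (−1)^(i+j)·(minor ij) (rows/columns in the sector order above):
  C_11 = (0.95)(0.85) − (-0.25)(-0.25) = 0.7450
  C_12 = −[(-0.15)(0.85) − (-0.25)(-0.10)] = 0.1525
  C_13 = (-0.15)(-0.25) − (0.95)(-0.10) = 0.1325
  C_21 = −[(-0.20)(0.85) − (-0.40)(-0.25)] = 0.2700
  C_22 = (0.80)(0.85) − (-0.40)(-0.10) = 0.6400
  C_23 = −[(0.80)(-0.25) − (-0.20)(-0.10)] = 0.2200
  C_31 = (-0.20)(-0.25) − (-0.40)(0.95) = 0.4300
  C_32 = −[(0.80)(-0.25) − (-0.40)(-0.15)] = 0.2600
  C_33 = (0.80)(0.95) − (-0.20)(-0.15) = 0.7300
det(I−A) = Σ_j (I−A)_1j·C_1j = (0.80)(0.7450) + (-0.20)(0.1525) + (-0.40)(0.1325) = 0.5125
adj(I−A) = Cᵀ =
  [ 0.7450   0.2700   0.4300]
  [ 0.1525   0.6400   0.2600]
  [ 0.1325   0.2200   0.7300]
(I − A)⁻¹ = adj(I−A) / det(I−A) ≈
  [   1.4537     0.5268     0.8390]
  [   0.2976     1.2488     0.5073]
  [   0.2585     0.4293     1.4244]
First solve x = (I − A)⁻¹ d = adj(I−A)·d / det(I−A); in particular x_3 = (0.1325·160 + 0.2200·140 + 0.7300·160) / 0.5125 = 168.80 / 0.5125 ≈ 329.366.
Intermediate flow from 2 to 3: z_23 = a_23 · x_3 = 0.25 × 168.80 / 0.5125 = 42.20 / 0.5125 ≈ 82.3.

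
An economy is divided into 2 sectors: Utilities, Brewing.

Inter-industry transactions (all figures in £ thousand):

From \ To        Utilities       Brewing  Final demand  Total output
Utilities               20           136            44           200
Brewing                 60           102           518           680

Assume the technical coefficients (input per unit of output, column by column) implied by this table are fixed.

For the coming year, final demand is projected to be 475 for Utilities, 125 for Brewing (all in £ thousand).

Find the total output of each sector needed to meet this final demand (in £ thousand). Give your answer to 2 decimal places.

Technical coefficients a_ij = z_ij / X_j:
  a_11 = 20/200 = 0.10, a_21 = 60/200 = 0.30
  a_12 = 136/680 = 0.20, a_22 = 102/680 = 0.15
I − A =
  [   0.90    -0.20]
  [  -0.30     0.85]
det(I−A) = (0.90)(0.85) − (-0.20)(-0.30) = 0.7050
adj(I−A) = [[0.85, 0.20], [0.30, 0.90]]
(I − A)⁻¹ = adj(I−A) / det(I−A) ≈
  [   1.2057     0.2837]
  [   0.4255     1.2766]
x = (I − A)⁻¹ d = adj(I−A)·d / det(I−A), with det(I−A) = 0.7050:
  x_1 = (0.85·475 + 0.20·125) / 0.7050 = 428.75 / 0.7050 ≈ 608.16
  x_2 = (0.30·475 + 0.90·125) / 0.7050 = 255.00 / 0.7050 ≈ 361.70

x_1 = 608.16, x_2 = 361.70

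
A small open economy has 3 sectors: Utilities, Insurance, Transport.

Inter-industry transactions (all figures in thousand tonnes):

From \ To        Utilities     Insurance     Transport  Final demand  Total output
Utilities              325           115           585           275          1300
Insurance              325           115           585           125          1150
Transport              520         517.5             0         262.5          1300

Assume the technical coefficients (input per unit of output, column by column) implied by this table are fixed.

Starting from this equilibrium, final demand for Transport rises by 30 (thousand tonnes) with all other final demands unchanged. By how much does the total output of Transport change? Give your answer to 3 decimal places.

Δx_3 = 72.897

Technical coefficients a_ij = z_ij / X_j:
  a_11 = 325/1300 = 0.25, a_21 = 325/1300 = 0.25, a_31 = 520/1300 = 0.40
  a_12 = 115/1150 = 0.10, a_22 = 115/1150 = 0.10, a_32 = 517.5/1150 = 0.45
  a_13 = 585/1300 = 0.45, a_23 = 585/1300 = 0.45, a_33 = 0/1300 = 0.00
I − A =
  [   0.75    -0.10    -0.45]
  [  -0.25     0.90    -0.45]
  [  -0.40    -0.45     1.00]
Cofactors of I−A, C_ij = (−1)^(i+j)·(minor ij) (rows/columns in the sector order above):
  C_11 = (0.90)(1.00) − (-0.45)(-0.45) = 0.6975
  C_12 = −[(-0.25)(1.00) − (-0.45)(-0.40)] = 0.4300
  C_13 = (-0.25)(-0.45) − (0.90)(-0.40) = 0.4725
  C_21 = −[(-0.10)(1.00) − (-0.45)(-0.45)] = 0.3025
  C_22 = (0.75)(1.00) − (-0.45)(-0.40) = 0.5700
  C_23 = −[(0.75)(-0.45) − (-0.10)(-0.40)] = 0.3775
  C_31 = (-0.10)(-0.45) − (-0.45)(0.90) = 0.4500
  C_32 = −[(0.75)(-0.45) − (-0.45)(-0.25)] = 0.4500
  C_33 = (0.75)(0.90) − (-0.10)(-0.25) = 0.6500
det(I−A) = Σ_j (I−A)_1j·C_1j = (0.75)(0.6975) + (-0.10)(0.4300) + (-0.45)(0.4725) = 0.2675
adj(I−A) = Cᵀ =
  [ 0.6975   0.3025   0.4500]
  [ 0.4300   0.5700   0.4500]
  [ 0.4725   0.3775   0.6500]
(I − A)⁻¹ = adj(I−A) / det(I−A) ≈
  [   2.6075     1.1308     1.6822]
  [   1.6075     2.1308     1.6822]
  [   1.7664     1.4112     2.4299]
Δx = (I − A)⁻¹ Δd with Δd having +30 in the Transport component and 0 elsewhere.
So Δx_3 = L_33 · (+30), where L_33 = adj(I−A)_33 / det(I−A) = 0.6500 / 0.2675.
Δx_3 = 0.6500 × (+30) / 0.2675 = 19.50 / 0.2675 ≈ 72.897.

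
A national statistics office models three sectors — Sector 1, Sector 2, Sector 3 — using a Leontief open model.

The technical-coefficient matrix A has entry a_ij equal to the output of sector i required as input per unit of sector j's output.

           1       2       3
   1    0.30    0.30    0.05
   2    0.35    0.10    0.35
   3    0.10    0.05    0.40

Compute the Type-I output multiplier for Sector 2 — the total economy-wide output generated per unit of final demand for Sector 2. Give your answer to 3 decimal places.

m_2 = 2.309

I − A =
  [   0.70    -0.30    -0.05]
  [  -0.35     0.90    -0.35]
  [  -0.10    -0.05     0.60]
Cofactors of I−A, C_ij = (−1)^(i+j)·(minor ij) (rows/columns in the sector order above):
  C_11 = (0.90)(0.60) − (-0.35)(-0.05) = 0.5225
  C_12 = −[(-0.35)(0.60) − (-0.35)(-0.10)] = 0.2450
  C_13 = (-0.35)(-0.05) − (0.90)(-0.10) = 0.1075
  C_21 = −[(-0.30)(0.60) − (-0.05)(-0.05)] = 0.1825
  C_22 = (0.70)(0.60) − (-0.05)(-0.10) = 0.4150
  C_23 = −[(0.70)(-0.05) − (-0.30)(-0.10)] = 0.0650
  C_31 = (-0.30)(-0.35) − (-0.05)(0.90) = 0.1500
  C_32 = −[(0.70)(-0.35) − (-0.05)(-0.35)] = 0.2625
  C_33 = (0.70)(0.90) − (-0.30)(-0.35) = 0.5250
det(I−A) = Σ_j (I−A)_1j·C_1j = (0.70)(0.5225) + (-0.30)(0.2450) + (-0.05)(0.1075) = 0.286875
adj(I−A) = Cᵀ =
  [ 0.5225   0.1825   0.1500]
  [ 0.2450   0.4150   0.2625]
  [ 0.1075   0.0650   0.5250]
(I − A)⁻¹ = adj(I−A) / det(I−A) ≈
  [   1.8214     0.6362     0.5229]
  [   0.8540     1.4466     0.9150]
  [   0.3747     0.2266     1.8301]
The output multiplier for sector j is the column-j sum of the Leontief inverse (I − A)⁻¹ = adj(I−A) / det(I−A).
Column 2 of adj(I−A): (0.1825, 0.4150, 0.0650); det(I−A) = 0.286875.
m_2 = (0.1825 + 0.4150 + 0.0650) / 0.286875 = 0.6625 / 0.286875 ≈ 2.309.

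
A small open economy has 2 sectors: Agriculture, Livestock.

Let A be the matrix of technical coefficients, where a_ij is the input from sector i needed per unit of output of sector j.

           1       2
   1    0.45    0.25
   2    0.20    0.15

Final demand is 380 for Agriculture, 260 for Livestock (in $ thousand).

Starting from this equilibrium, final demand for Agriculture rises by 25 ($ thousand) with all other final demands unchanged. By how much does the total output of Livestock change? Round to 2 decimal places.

Δx_2 = 11.98

I − A =
  [   0.55    -0.25]
  [  -0.20     0.85]
det(I−A) = (0.55)(0.85) − (-0.25)(-0.20) = 0.4175
adj(I−A) = [[0.85, 0.25], [0.20, 0.55]]
(I − A)⁻¹ = adj(I−A) / det(I−A) ≈
  [   2.0359     0.5988]
  [   0.4790     1.3174]
Δx = (I − A)⁻¹ Δd with Δd having +25 in the Agriculture component and 0 elsewhere.
So Δx_2 = L_21 · (+25), where L_21 = adj(I−A)_21 / det(I−A) = 0.20 / 0.4175.
Δx_2 = 0.20 × (+25) / 0.4175 = 5.00 / 0.4175 ≈ 11.98.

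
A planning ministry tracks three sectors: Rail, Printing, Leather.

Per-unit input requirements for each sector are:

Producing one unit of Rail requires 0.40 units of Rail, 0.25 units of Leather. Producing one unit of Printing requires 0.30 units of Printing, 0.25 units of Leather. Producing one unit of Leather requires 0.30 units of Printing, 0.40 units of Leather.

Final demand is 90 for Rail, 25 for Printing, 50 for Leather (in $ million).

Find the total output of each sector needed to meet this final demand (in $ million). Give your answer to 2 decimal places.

I − A =
  [   0.60     0.00     0.00]
  [   0.00     0.70    -0.30]
  [  -0.25    -0.25     0.60]
Cofactors of I−A, C_ij = (−1)^(i+j)·(minor ij) (rows/columns in the sector order above):
  C_11 = (0.70)(0.60) − (-0.30)(-0.25) = 0.3450
  C_12 = −[(0.00)(0.60) − (-0.30)(-0.25)] = 0.0750
  C_13 = (0.00)(-0.25) − (0.70)(-0.25) = 0.1750
  C_21 = −[(0.00)(0.60) − (0.00)(-0.25)] = 0.0000
  C_22 = (0.60)(0.60) − (0.00)(-0.25) = 0.3600
  C_23 = −[(0.60)(-0.25) − (0.00)(-0.25)] = 0.1500
  C_31 = (0.00)(-0.30) − (0.00)(0.70) = 0.0000
  C_32 = −[(0.60)(-0.30) − (0.00)(0.00)] = 0.1800
  C_33 = (0.60)(0.70) − (0.00)(0.00) = 0.4200
det(I−A) = Σ_j (I−A)_1j·C_1j = (0.60)(0.3450) + (0.00)(0.0750) + (0.00)(0.1750) = 0.2070
adj(I−A) = Cᵀ =
  [ 0.3450   0.0000   0.0000]
  [ 0.0750   0.3600   0.1800]
  [ 0.1750   0.1500   0.4200]
(I − A)⁻¹ = adj(I−A) / det(I−A) ≈
  [   1.6667     0.0000     0.0000]
  [   0.3623     1.7391     0.8696]
  [   0.8454     0.7246     2.0290]
x = (I − A)⁻¹ d = adj(I−A)·d / det(I−A), with det(I−A) = 0.2070:
  x_R = (0.3450·90 + 0.0000·25 + 0.0000·50) / 0.2070 = 31.05 / 0.2070 = 150.00
  x_P = (0.0750·90 + 0.3600·25 + 0.1800·50) / 0.2070 = 24.75 / 0.2070 ≈ 119.57
  x_L = (0.1750·90 + 0.1500·25 + 0.4200·50) / 0.2070 = 40.50 / 0.2070 ≈ 195.65

x_R = 150.00, x_P = 119.57, x_L = 195.65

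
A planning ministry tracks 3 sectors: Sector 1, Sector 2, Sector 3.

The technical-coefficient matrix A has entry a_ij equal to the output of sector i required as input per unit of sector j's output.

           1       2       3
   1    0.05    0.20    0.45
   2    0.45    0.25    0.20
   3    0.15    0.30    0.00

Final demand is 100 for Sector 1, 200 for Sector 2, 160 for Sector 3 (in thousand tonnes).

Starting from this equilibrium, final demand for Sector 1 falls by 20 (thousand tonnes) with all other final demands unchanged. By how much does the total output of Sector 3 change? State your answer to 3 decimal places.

I − A =
  [   0.95    -0.20    -0.45]
  [  -0.45     0.75    -0.20]
  [  -0.15    -0.30     1.00]
Cofactors of I−A, C_ij = (−1)^(i+j)·(minor ij) (rows/columns in the sector order above):
  C_11 = (0.75)(1.00) − (-0.20)(-0.30) = 0.6900
  C_12 = −[(-0.45)(1.00) − (-0.20)(-0.15)] = 0.4800
  C_13 = (-0.45)(-0.30) − (0.75)(-0.15) = 0.2475
  C_21 = −[(-0.20)(1.00) − (-0.45)(-0.30)] = 0.3350
  C_22 = (0.95)(1.00) − (-0.45)(-0.15) = 0.8825
  C_23 = −[(0.95)(-0.30) − (-0.20)(-0.15)] = 0.3150
  C_31 = (-0.20)(-0.20) − (-0.45)(0.75) = 0.3775
  C_32 = −[(0.95)(-0.20) − (-0.45)(-0.45)] = 0.3925
  C_33 = (0.95)(0.75) − (-0.20)(-0.45) = 0.6225
det(I−A) = Σ_j (I−A)_1j·C_1j = (0.95)(0.6900) + (-0.20)(0.4800) + (-0.45)(0.2475) = 0.448125
adj(I−A) = Cᵀ =
  [ 0.6900   0.3350   0.3775]
  [ 0.4800   0.8825   0.3925]
  [ 0.2475   0.3150   0.6225]
(I − A)⁻¹ = adj(I−A) / det(I−A) ≈
  [   1.5397     0.7476     0.8424]
  [   1.0711     1.9693     0.8759]
  [   0.5523     0.7029     1.3891]
Δx = (I − A)⁻¹ Δd with Δd having -20 in the Sector 1 component and 0 elsewhere.
So Δx_3 = L_31 · (-20), where L_31 = adj(I−A)_31 / det(I−A) = 0.2475 / 0.448125.
Δx_3 = 0.2475 × (-20) / 0.448125 = -4.95 / 0.448125 ≈ -11.046.

Δx_3 = -11.046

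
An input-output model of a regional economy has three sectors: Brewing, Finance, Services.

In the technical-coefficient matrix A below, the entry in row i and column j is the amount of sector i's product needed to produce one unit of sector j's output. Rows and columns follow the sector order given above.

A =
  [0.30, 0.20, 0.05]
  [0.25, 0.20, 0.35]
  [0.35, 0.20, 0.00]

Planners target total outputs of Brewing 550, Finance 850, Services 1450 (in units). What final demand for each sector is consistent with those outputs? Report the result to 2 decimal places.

I − A =
  [   0.70    -0.20    -0.05]
  [  -0.25     0.80    -0.35]
  [  -0.35    -0.20     1.00]
d = (I − A) x:
  d_1 = (+0.70)·550 + (-0.20)·850 + (-0.05)·1450 = 142.50
  d_2 = (-0.25)·550 + (+0.80)·850 + (-0.35)·1450 = 35.00
  d_3 = (-0.35)·550 + (-0.20)·850 + (+1.00)·1450 = 1087.50

d_1 = 142.50, d_2 = 35.00, d_3 = 1087.50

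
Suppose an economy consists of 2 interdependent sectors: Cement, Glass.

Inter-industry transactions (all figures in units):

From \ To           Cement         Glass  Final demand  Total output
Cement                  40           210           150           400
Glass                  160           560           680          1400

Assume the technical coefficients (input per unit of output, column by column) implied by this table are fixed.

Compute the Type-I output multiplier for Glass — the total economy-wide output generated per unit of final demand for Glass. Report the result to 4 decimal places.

Technical coefficients a_ij = z_ij / X_j:
  a_CC = 40/400 = 0.10, a_GC = 160/400 = 0.40
  a_CG = 210/1400 = 0.15, a_GG = 560/1400 = 0.40
I − A =
  [   0.90    -0.15]
  [  -0.40     0.60]
det(I−A) = (0.90)(0.60) − (-0.15)(-0.40) = 0.4800
adj(I−A) = [[0.60, 0.15], [0.40, 0.90]]
(I − A)⁻¹ = adj(I−A) / det(I−A) ≈
  [   1.25000     0.31250]
  [   0.83333     1.87500]
The output multiplier for sector j is the column-j sum of the Leontief inverse (I − A)⁻¹ = adj(I−A) / det(I−A).
Column G of adj(I−A): (0.15, 0.90); det(I−A) = 0.4800.
m_G = (0.15 + 0.90) / 0.4800 = 1.05 / 0.4800 = 2.1875.

m_G = 2.1875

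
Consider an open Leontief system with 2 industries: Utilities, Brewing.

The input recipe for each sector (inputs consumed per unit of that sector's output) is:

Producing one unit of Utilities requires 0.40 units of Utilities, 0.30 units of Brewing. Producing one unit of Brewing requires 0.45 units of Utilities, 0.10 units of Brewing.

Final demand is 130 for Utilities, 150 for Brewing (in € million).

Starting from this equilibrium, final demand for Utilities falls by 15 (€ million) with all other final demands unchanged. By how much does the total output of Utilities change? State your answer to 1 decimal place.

Δx_U = -33.3

I − A =
  [   0.60    -0.45]
  [  -0.30     0.90]
det(I−A) = (0.60)(0.90) − (-0.45)(-0.30) = 0.4050
adj(I−A) = [[0.90, 0.45], [0.30, 0.60]]
(I − A)⁻¹ = adj(I−A) / det(I−A) ≈
  [   2.2222     1.1111]
  [   0.7407     1.4815]
Δx = (I − A)⁻¹ Δd with Δd having -15 in the Utilities component and 0 elsewhere.
So Δx_U = L_UU · (-15), where L_UU = adj(I−A)_UU / det(I−A) = 0.90 / 0.4050.
Δx_U = 0.90 × (-15) / 0.4050 = -13.50 / 0.4050 ≈ -33.3.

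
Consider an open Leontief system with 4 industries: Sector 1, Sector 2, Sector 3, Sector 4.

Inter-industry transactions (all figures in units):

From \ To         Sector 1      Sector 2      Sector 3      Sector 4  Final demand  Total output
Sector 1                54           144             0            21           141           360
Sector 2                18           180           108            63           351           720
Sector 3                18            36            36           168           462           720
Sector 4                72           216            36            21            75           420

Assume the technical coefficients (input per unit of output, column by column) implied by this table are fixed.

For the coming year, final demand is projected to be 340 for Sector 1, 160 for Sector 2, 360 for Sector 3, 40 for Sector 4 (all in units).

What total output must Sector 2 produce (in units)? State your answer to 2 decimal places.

x_2 = 422.86

Technical coefficients a_ij = z_ij / X_j:
  a_11 = 54/360 = 0.15, a_21 = 18/360 = 0.05, a_31 = 18/360 = 0.05, a_41 = 72/360 = 0.20
  a_12 = 144/720 = 0.20, a_22 = 180/720 = 0.25, a_32 = 36/720 = 0.05, a_42 = 216/720 = 0.30
  a_13 = 0/720 = 0.00, a_23 = 108/720 = 0.15, a_33 = 36/720 = 0.05, a_43 = 36/720 = 0.05
  a_14 = 21/420 = 0.05, a_24 = 63/420 = 0.15, a_34 = 168/420 = 0.40, a_44 = 21/420 = 0.05
I − A =
  [   0.85    -0.20     0.00    -0.05]
  [  -0.05     0.75    -0.15    -0.15]
  [  -0.05    -0.05     0.95    -0.40]
  [  -0.20    -0.30    -0.05     0.95]
Compute the cofactors C_ij = (−1)^(i+j)·(3×3 minor ij) of I−A; the adjugate is their transpose:
adj(I−A) = Cᵀ =
  [ 0.593625   0.190875   0.034125   0.075750]
  [ 0.092125   0.740500   0.126125   0.174875]
  [ 0.103250   0.168125   0.543625   0.260875]
  [ 0.159500   0.282875   0.075625   0.588250]
det(I−A) = Σ_j (I−A)_1j·C_1j = (0.85)(0.593625) + (-0.20)(0.092125) + (0.00)(0.103250) + (-0.05)(0.159500) = 0.47818125
(I − A)⁻¹ = adj(I−A) / det(I−A) ≈
  [   1.2414     0.3992     0.0714     0.1584]
  [   0.1927     1.5486     0.2638     0.3657]
  [   0.2159     0.3516     1.1369     0.5456]
  [   0.3336     0.5916     0.1582     1.2302]
x = (I − A)⁻¹ d = adj(I−A)·d / det(I−A), with det(I−A) = 0.47818125:
  x_1 = (0.593625·340 + 0.190875·160 + 0.034125·360 + 0.075750·40) / 0.47818125 = 247.6875 / 0.47818125 ≈ 517.98
  x_2 = (0.092125·340 + 0.740500·160 + 0.126125·360 + 0.174875·40) / 0.47818125 = 202.2025 / 0.47818125 ≈ 422.86
  x_3 = (0.103250·340 + 0.168125·160 + 0.543625·360 + 0.260875·40) / 0.47818125 = 268.145 / 0.47818125 ≈ 560.76
  x_4 = (0.159500·340 + 0.282875·160 + 0.075625·360 + 0.588250·40) / 0.47818125 = 150.245 / 0.47818125 ≈ 314.20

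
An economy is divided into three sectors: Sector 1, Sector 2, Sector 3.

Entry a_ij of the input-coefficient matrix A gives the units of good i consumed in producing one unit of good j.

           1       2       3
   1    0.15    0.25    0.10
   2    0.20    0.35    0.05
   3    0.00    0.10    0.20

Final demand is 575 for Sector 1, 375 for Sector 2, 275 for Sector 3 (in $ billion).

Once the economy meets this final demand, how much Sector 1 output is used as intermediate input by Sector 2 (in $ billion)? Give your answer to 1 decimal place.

I − A =
  [   0.85    -0.25    -0.10]
  [  -0.20     0.65    -0.05]
  [   0.00    -0.10     0.80]
Cofactors of I−A, C_ij = (−1)^(i+j)·(minor ij) (rows/columns in the sector order above):
  C_11 = (0.65)(0.80) − (-0.05)(-0.10) = 0.5150
  C_12 = −[(-0.20)(0.80) − (-0.05)(0.00)] = 0.1600
  C_13 = (-0.20)(-0.10) − (0.65)(0.00) = 0.0200
  C_21 = −[(-0.25)(0.80) − (-0.10)(-0.10)] = 0.2100
  C_22 = (0.85)(0.80) − (-0.10)(0.00) = 0.6800
  C_23 = −[(0.85)(-0.10) − (-0.25)(0.00)] = 0.0850
  C_31 = (-0.25)(-0.05) − (-0.10)(0.65) = 0.0775
  C_32 = −[(0.85)(-0.05) − (-0.10)(-0.20)] = 0.0625
  C_33 = (0.85)(0.65) − (-0.25)(-0.20) = 0.5025
det(I−A) = Σ_j (I−A)_1j·C_1j = (0.85)(0.5150) + (-0.25)(0.1600) + (-0.10)(0.0200) = 0.39575
adj(I−A) = Cᵀ =
  [ 0.5150   0.2100   0.0775]
  [ 0.1600   0.6800   0.0625]
  [ 0.0200   0.0850   0.5025]
(I − A)⁻¹ = adj(I−A) / det(I−A) ≈
  [   1.3013     0.5306     0.1958]
  [   0.4043     1.7183     0.1579]
  [   0.0505     0.2148     1.2697]
First solve x = (I − A)⁻¹ d = adj(I−A)·d / det(I−A); in particular x_2 = (0.1600·575 + 0.6800·375 + 0.0625·275) / 0.39575 = 364.1875 / 0.39575 ≈ 920.246.
Intermediate flow from 1 to 2: z_12 = a_12 · x_2 = 0.25 × 364.1875 / 0.39575 = 91.046875 / 0.39575 ≈ 230.1.

z_12 = 230.1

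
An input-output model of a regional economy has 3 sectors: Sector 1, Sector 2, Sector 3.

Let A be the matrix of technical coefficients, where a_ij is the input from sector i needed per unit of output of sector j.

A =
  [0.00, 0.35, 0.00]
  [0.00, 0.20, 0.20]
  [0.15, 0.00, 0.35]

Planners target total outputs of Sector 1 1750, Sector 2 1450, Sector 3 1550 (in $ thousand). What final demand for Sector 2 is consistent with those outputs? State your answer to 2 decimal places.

I − A =
  [   1.00    -0.35     0.00]
  [   0.00     0.80    -0.20]
  [  -0.15     0.00     0.65]
d = (I − A) x:
  d_1 = (+1.00)·1750 + (-0.35)·1450 + (+0.00)·1550 = 1242.50
  d_2 = (+0.00)·1750 + (+0.80)·1450 + (-0.20)·1550 = 850.00
  d_3 = (-0.15)·1750 + (+0.00)·1450 + (+0.65)·1550 = 745.00

d_2 = 850.00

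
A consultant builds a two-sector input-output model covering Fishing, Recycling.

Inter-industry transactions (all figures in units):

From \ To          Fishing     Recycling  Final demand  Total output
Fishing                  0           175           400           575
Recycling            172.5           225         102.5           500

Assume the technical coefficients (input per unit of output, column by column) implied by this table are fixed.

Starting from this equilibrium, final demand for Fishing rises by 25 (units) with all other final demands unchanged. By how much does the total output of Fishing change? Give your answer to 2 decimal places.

Δx_1 = 30.90

Technical coefficients a_ij = z_ij / X_j:
  a_11 = 0/575 = 0.00, a_21 = 172.5/575 = 0.30
  a_12 = 175/500 = 0.35, a_22 = 225/500 = 0.45
I − A =
  [   1.00    -0.35]
  [  -0.30     0.55]
det(I−A) = (1.00)(0.55) − (-0.35)(-0.30) = 0.4450
adj(I−A) = [[0.55, 0.35], [0.30, 1.00]]
(I − A)⁻¹ = adj(I−A) / det(I−A) ≈
  [   1.2360     0.7865]
  [   0.6742     2.2472]
Δx = (I − A)⁻¹ Δd with Δd having +25 in the Fishing component and 0 elsewhere.
So Δx_1 = L_11 · (+25), where L_11 = adj(I−A)_11 / det(I−A) = 0.55 / 0.4450.
Δx_1 = 0.55 × (+25) / 0.4450 = 13.75 / 0.4450 ≈ 30.90.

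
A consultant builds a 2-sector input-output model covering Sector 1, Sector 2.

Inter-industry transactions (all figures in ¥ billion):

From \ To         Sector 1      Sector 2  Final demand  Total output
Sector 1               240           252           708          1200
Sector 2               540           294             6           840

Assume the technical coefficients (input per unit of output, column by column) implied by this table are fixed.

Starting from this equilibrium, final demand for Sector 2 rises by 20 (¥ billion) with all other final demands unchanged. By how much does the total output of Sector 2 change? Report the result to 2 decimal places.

Technical coefficients a_ij = z_ij / X_j:
  a_11 = 240/1200 = 0.20, a_21 = 540/1200 = 0.45
  a_12 = 252/840 = 0.30, a_22 = 294/840 = 0.35
I − A =
  [   0.80    -0.30]
  [  -0.45     0.65]
det(I−A) = (0.80)(0.65) − (-0.30)(-0.45) = 0.3850
adj(I−A) = [[0.65, 0.30], [0.45, 0.80]]
(I − A)⁻¹ = adj(I−A) / det(I−A) ≈
  [   1.6883     0.7792]
  [   1.1688     2.0779]
Δx = (I − A)⁻¹ Δd with Δd having +20 in the Sector 2 component and 0 elsewhere.
So Δx_2 = L_22 · (+20), where L_22 = adj(I−A)_22 / det(I−A) = 0.80 / 0.3850.
Δx_2 = 0.80 × (+20) / 0.3850 = 16.00 / 0.3850 ≈ 41.56.

Δx_2 = 41.56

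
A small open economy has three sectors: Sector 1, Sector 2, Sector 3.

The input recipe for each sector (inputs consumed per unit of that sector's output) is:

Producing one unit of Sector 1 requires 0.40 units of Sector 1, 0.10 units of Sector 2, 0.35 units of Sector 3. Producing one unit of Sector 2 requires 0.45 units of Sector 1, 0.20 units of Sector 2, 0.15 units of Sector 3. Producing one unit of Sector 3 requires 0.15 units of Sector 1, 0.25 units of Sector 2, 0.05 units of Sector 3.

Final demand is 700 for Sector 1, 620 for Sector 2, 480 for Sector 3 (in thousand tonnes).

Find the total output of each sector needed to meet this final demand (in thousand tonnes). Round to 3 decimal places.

I − A =
  [   0.60    -0.45    -0.15]
  [  -0.10     0.80    -0.25]
  [  -0.35    -0.15     0.95]
Cofactors of I−A, C_ij = (−1)^(i+j)·(minor ij) (rows/columns in the sector order above):
  C_11 = (0.80)(0.95) − (-0.25)(-0.15) = 0.7225
  C_12 = −[(-0.10)(0.95) − (-0.25)(-0.35)] = 0.1825
  C_13 = (-0.10)(-0.15) − (0.80)(-0.35) = 0.2950
  C_21 = −[(-0.45)(0.95) − (-0.15)(-0.15)] = 0.4500
  C_22 = (0.60)(0.95) − (-0.15)(-0.35) = 0.5175
  C_23 = −[(0.60)(-0.15) − (-0.45)(-0.35)] = 0.2475
  C_31 = (-0.45)(-0.25) − (-0.15)(0.80) = 0.2325
  C_32 = −[(0.60)(-0.25) − (-0.15)(-0.10)] = 0.1650
  C_33 = (0.60)(0.80) − (-0.45)(-0.10) = 0.4350
det(I−A) = Σ_j (I−A)_1j·C_1j = (0.60)(0.7225) + (-0.45)(0.1825) + (-0.15)(0.2950) = 0.307125
adj(I−A) = Cᵀ =
  [ 0.7225   0.4500   0.2325]
  [ 0.1825   0.5175   0.1650]
  [ 0.2950   0.2475   0.4350]
(I − A)⁻¹ = adj(I−A) / det(I−A) ≈
  [   2.3525     1.4652     0.7570]
  [   0.5942     1.6850     0.5372]
  [   0.9605     0.8059     1.4164]
x = (I − A)⁻¹ d = adj(I−A)·d / det(I−A), with det(I−A) = 0.307125:
  x_1 = (0.7225·700 + 0.4500·620 + 0.2325·480) / 0.307125 = 896.35 / 0.307125 ≈ 2918.519
  x_2 = (0.1825·700 + 0.5175·620 + 0.1650·480) / 0.307125 = 527.80 / 0.307125 ≈ 1718.519
  x_3 = (0.2950·700 + 0.2475·620 + 0.4350·480) / 0.307125 = 568.75 / 0.307125 ≈ 1851.852

x_1 = 2918.519, x_2 = 1718.519, x_3 = 1851.852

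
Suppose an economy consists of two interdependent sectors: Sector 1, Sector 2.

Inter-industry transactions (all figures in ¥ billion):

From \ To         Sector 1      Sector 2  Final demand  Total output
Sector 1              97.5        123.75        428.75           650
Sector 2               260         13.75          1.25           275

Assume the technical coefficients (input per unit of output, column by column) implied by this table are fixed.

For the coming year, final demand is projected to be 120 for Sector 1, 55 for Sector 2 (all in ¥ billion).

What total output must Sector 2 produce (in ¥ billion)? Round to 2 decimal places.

x_2 = 151.00

Technical coefficients a_ij = z_ij / X_j:
  a_11 = 97.5/650 = 0.15, a_21 = 260/650 = 0.40
  a_12 = 123.75/275 = 0.45, a_22 = 13.75/275 = 0.05
I − A =
  [   0.85    -0.45]
  [  -0.40     0.95]
det(I−A) = (0.85)(0.95) − (-0.45)(-0.40) = 0.6275
adj(I−A) = [[0.95, 0.45], [0.40, 0.85]]
(I − A)⁻¹ = adj(I−A) / det(I−A) ≈
  [   1.5139     0.7171]
  [   0.6375     1.3546]
x = (I − A)⁻¹ d = adj(I−A)·d / det(I−A), with det(I−A) = 0.6275:
  x_1 = (0.95·120 + 0.45·55) / 0.6275 = 138.75 / 0.6275 ≈ 221.12
  x_2 = (0.40·120 + 0.85·55) / 0.6275 = 94.75 / 0.6275 ≈ 151.00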